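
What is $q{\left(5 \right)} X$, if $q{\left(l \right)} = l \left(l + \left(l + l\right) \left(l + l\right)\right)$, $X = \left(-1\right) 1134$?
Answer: $-595350$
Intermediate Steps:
$X = -1134$
$q{\left(l \right)} = l \left(l + 4 l^{2}\right)$ ($q{\left(l \right)} = l \left(l + 2 l 2 l\right) = l \left(l + 4 l^{2}\right)$)
$q{\left(5 \right)} X = 5^{2} \left(1 + 4 \cdot 5\right) \left(-1134\right) = 25 \left(1 + 20\right) \left(-1134\right) = 25 \cdot 21 \left(-1134\right) = 525 \left(-1134\right) = -595350$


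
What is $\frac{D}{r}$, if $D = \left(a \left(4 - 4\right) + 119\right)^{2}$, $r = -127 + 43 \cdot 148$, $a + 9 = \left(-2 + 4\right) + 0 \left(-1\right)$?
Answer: $\frac{2023}{891} \approx 2.2705$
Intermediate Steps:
$a = -7$ ($a = -9 + \left(\left(-2 + 4\right) + 0 \left(-1\right)\right) = -9 + \left(2 + 0\right) = -9 + 2 = -7$)
$r = 6237$ ($r = -127 + 6364 = 6237$)
$D = 14161$ ($D = \left(- 7 \left(4 - 4\right) + 119\right)^{2} = \left(\left(-7\right) 0 + 119\right)^{2} = \left(0 + 119\right)^{2} = 119^{2} = 14161$)
$\frac{D}{r} = \frac{14161}{6237} = 14161 \cdot \frac{1}{6237} = \frac{2023}{891}$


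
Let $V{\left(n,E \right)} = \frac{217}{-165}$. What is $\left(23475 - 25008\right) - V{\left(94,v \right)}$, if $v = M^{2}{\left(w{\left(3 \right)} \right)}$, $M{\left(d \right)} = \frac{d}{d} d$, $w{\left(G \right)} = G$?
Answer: $- \frac{252728}{165} \approx -1531.7$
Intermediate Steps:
$M{\left(d \right)} = d$ ($M{\left(d \right)} = 1 d = d$)
$v = 9$ ($v = 3^{2} = 9$)
$V{\left(n,E \right)} = - \frac{217}{165}$ ($V{\left(n,E \right)} = 217 \left(- \frac{1}{165}\right) = - \frac{217}{165}$)
$\left(23475 - 25008\right) - V{\left(94,v \right)} = \left(23475 - 25008\right) - - \frac{217}{165} = \left(23475 - 25008\right) + \frac{217}{165} = -1533 + \frac{217}{165} = - \frac{252728}{165}$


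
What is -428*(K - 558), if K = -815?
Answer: 587644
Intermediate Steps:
-428*(K - 558) = -428*(-815 - 558) = -428*(-1373) = 587644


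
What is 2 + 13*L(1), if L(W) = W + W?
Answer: 28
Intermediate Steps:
L(W) = 2*W
2 + 13*L(1) = 2 + 13*(2*1) = 2 + 13*2 = 2 + 26 = 28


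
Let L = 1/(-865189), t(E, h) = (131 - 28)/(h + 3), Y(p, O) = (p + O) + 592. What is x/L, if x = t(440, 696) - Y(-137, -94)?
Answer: 218231812604/699 ≈ 3.1221e+8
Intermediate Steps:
Y(p, O) = 592 + O + p (Y(p, O) = (O + p) + 592 = 592 + O + p)
t(E, h) = 103/(3 + h)
x = -252236/699 (x = 103/(3 + 696) - (592 - 94 - 137) = 103/699 - 1*361 = 103*(1/699) - 361 = 103/699 - 361 = -252236/699 ≈ -360.85)
L = -1/865189 ≈ -1.1558e-6
x/L = -252236/(699*(-1/865189)) = -252236/699*(-865189) = 218231812604/699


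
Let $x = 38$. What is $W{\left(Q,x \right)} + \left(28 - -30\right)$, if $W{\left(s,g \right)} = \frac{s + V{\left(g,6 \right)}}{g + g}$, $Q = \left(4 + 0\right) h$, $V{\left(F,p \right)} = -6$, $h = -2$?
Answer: $\frac{2197}{38} \approx 57.816$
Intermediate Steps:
$Q = -8$ ($Q = \left(4 + 0\right) \left(-2\right) = 4 \left(-2\right) = -8$)
$W{\left(s,g \right)} = \frac{-6 + s}{2 g}$ ($W{\left(s,g \right)} = \frac{s - 6}{g + g} = \frac{-6 + s}{2 g}$)
$W{\left(Q,x \right)} + \left(28 - -30\right) = \frac{-6 - 8}{2 \cdot 38} + \left(28 - -30\right) = \frac{1}{2} \cdot \frac{1}{38} \left(-14\right) + \left(28 + 30\right) = - \frac{7}{38} + 58 = \frac{2197}{38}$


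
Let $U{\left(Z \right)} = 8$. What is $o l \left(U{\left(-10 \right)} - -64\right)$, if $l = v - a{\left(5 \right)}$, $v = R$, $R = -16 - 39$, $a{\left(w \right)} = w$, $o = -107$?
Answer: $462240$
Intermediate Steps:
$R = -55$ ($R = -16 - 39 = -55$)
$v = -55$
$l = -60$ ($l = -55 - 5 = -60$)
$o l \left(U{\left(-10 \right)} - -64\right) = \left(-107\right) \left(-60\right) \left(8 - -64\right) = 6420 \left(8 + 64\right) = 6420 \cdot 72 = 462240$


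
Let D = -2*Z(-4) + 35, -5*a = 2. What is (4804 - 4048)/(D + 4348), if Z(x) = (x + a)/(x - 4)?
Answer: 7560/43819 ≈ 0.17253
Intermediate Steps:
a = -⅖ (a = -⅕*2 = -⅖ ≈ -0.40000)
Z(x) = (-⅖ + x)/(-4 + x) (Z(x) = (x - ⅖)/(x - 4) = (-⅖ + x)/(-4 + x))
D = 339/10 (D = -2*(-⅖ - 4)/(-4 - 4) + 35 = -2*(-22)/((-8)*5) + 35 = -(-1)*(-22)/(4*5) + 35 = -2*11/20 + 35 = -11/10 + 35 = 339/10 ≈ 33.900)
(4804 - 4048)/(D + 4348) = (4804 - 4048)/(339/10 + 4348) = 756/(43819/10) = 756*(10/43819) = 7560/43819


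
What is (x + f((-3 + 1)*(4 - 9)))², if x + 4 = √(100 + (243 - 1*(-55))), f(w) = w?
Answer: (6 + √398)² ≈ 673.40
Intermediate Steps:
x = -4 + √398 (x = -4 + √(100 + (243 - 1*(-55))) = -4 + √(100 + (243 + 55)) = -4 + √(100 + 298) = -4 + √398 ≈ 15.950)
(x + f((-3 + 1)*(4 - 9)))² = ((-4 + √398) + (-3 + 1)*(4 - 9))² = ((-4 + √398) - 2*(-5))² = ((-4 + √398) + 10)² = (6 + √398)²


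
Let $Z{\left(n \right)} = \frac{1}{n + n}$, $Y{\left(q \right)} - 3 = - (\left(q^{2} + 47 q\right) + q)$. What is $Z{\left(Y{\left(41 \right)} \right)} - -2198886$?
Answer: $\frac{16034276711}{7292} \approx 2.1989 \cdot 10^{6}$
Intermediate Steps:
$Y{\left(q \right)} = 3 - q^{2} - 48 q$ ($Y{\left(q \right)} = 3 - \left(\left(q^{2} + 47 q\right) + q\right) = 3 - \left(q^{2} + 48 q\right) = 3 - q^{2} - 48 q$)
$Z{\left(n \right)} = \frac{1}{2 n}$
$Z{\left(Y{\left(41 \right)} \right)} - -2198886 = \frac{1}{2 \left(3 - 41^{2} - 1968\right)} - -2198886 = \frac{1}{2 \left(3 - 1681 - 1968\right)} + 2198886 = \frac{1}{2 \left(-3646\right)} + 2198886 = \frac{1}{2} \left(- \frac{1}{3646}\right) + 2198886 = - \frac{1}{7292} + 2198886 = \frac{16034276711}{7292}$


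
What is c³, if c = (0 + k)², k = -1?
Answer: 1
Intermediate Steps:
c = 1 (c = (0 - 1)² = (-1)² = 1)
c³ = 1³ = 1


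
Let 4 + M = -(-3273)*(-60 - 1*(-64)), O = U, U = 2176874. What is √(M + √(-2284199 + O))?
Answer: √(13088 + 45*I*√53) ≈ 114.41 + 1.432*I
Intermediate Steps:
O = 2176874
M = 13088 (M = -4 - (-3273)*(-60 - 1*(-64)) = -4 - (-3273)*(-60 + 64) = -4 - (-3273)*4 = -4 - 1*(-13092) = -4 + 13092 = 13088)
√(M + √(-2284199 + O)) = √(13088 + √(-2284199 + 2176874)) = √(13088 + √(-107325)) = √(13088 + 45*I*√53)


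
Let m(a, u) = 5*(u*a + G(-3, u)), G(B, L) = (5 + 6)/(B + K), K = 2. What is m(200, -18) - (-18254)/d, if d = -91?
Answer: -1661259/91 ≈ -18256.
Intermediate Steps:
G(B, L) = 11/(2 + B) (G(B, L) = (5 + 6)/(B + 2) = 11/(2 + B))
m(a, u) = -55 + 5*a*u (m(a, u) = 5*(u*a + 11/(2 - 3)) = 5*(a*u + 11/(-1)) = 5*(a*u + 11*(-1)) = 5*(a*u - 11) = 5*(-11 + a*u) = -55 + 5*a*u)
m(200, -18) - (-18254)/d = (-55 + 5*200*(-18)) - (-18254)/(-91) = (-55 - 18000) - (-18254)*(-1)/91 = -18055 - 1*18254/91 = -18055 - 18254/91 = -1661259/91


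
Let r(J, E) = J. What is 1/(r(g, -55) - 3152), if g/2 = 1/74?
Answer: -37/116623 ≈ -0.00031726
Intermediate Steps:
g = 1/37 (g = 2/74 = 2*(1/74) = 1/37 ≈ 0.027027)
1/(r(g, -55) - 3152) = 1/(1/37 - 3152) = 1/(-116623/37) = -37/116623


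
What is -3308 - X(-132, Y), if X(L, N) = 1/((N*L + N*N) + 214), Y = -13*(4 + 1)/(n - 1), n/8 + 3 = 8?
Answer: -13003757/3931 ≈ -3308.0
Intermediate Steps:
n = 40 (n = -24 + 8*8 = -24 + 64 = 40)
Y = -5/3 (Y = -13*(4 + 1)/(40 - 1) = -65/39 = -13*5/39 = -5/3 ≈ -1.6667)
X(L, N) = 1/(214 + N**2 + L*N) (X(L, N) = 1/((L*N + N**2) + 214) = 1/((N**2 + L*N) + 214) = 1/(214 + N**2 + L*N))
-3308 - X(-132, Y) = -3308 - 1/(214 + (-5/3)**2 - 132*(-5/3)) = -3308 - 1/(214 + 25/9 + 220) = -3308 - 1/3931/9 = -3308 - 1*9/3931 = -3308 - 9/3931 = -13003757/3931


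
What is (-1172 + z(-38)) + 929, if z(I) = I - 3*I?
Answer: -167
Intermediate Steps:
z(I) = -2*I
(-1172 + z(-38)) + 929 = (-1172 - 2*(-38)) + 929 = (-1172 + 76) + 929 = -1096 + 929 = -167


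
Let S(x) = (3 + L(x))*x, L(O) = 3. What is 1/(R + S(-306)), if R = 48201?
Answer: 1/46365 ≈ 2.1568e-5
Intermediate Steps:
S(x) = 6*x (S(x) = (3 + 3)*x = 6*x)
1/(R + S(-306)) = 1/(48201 + 6*(-306)) = 1/(48201 - 1836) = 1/46365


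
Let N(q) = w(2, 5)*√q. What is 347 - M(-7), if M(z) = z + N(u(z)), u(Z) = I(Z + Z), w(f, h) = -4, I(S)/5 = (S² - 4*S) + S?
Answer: 354 + 4*√1190 ≈ 491.99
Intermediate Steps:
I(S) = -15*S + 5*S² (I(S) = 5*((S² - 4*S) + S) = 5*(S² - 3*S) = -15*S + 5*S²)
u(Z) = 10*Z*(-3 + 2*Z) (u(Z) = 5*(Z + Z)*(-3 + (Z + Z)) = 5*(2*Z)*(-3 + 2*Z) = 10*Z*(-3 + 2*Z))
N(q) = -4*√q
M(z) = z - 4*√10*√(z*(-3 + 2*z))
347 - M(-7) = 347 - (-7 - 4*√10*√(-7*(-3 + 2*(-7)))) = 347 - (-7 - 4*√10*√(-7*(-3 - 14))) = 347 - (-7 - 4*√10*√(-7*(-17))) = 347 - (-7 - 4*√10*√119) = 347 - (-7 - 4*√1190) = 347 + (7 + 4*√1190) = 354 + 4*√1190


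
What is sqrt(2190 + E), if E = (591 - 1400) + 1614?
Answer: sqrt(2995) ≈ 54.727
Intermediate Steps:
E = 805 (E = -809 + 1614 = 805)
sqrt(2190 + E) = sqrt(2190 + 805) = sqrt(2995)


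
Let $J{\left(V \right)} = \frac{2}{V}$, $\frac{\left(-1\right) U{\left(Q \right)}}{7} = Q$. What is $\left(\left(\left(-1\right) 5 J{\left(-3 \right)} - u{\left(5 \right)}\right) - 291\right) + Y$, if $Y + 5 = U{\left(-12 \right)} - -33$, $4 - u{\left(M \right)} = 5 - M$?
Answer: $- \frac{539}{3} \approx -179.67$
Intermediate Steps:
$U{\left(Q \right)} = - 7 Q$
$u{\left(M \right)} = -1 + M$ ($u{\left(M \right)} = 4 - \left(5 - M\right) = 4 + \left(-5 + M\right) = -1 + M$)
$Y = 112$ ($Y = -5 - -117 = -5 + \left(84 + 33\right) = -5 + 117 = 112$)
$\left(\left(\left(-1\right) 5 J{\left(-3 \right)} - u{\left(5 \right)}\right) - 291\right) + Y = \left(\left(\left(-1\right) 5 \frac{2}{-3} - \left(-1 + 5\right)\right) - 291\right) + 112 = \left(\left(- 5 \cdot 2 \left(- \frac{1}{3}\right) - 4\right) - 291\right) + 112 = \left(\left(\left(-5\right) \left(- \frac{2}{3}\right) - 4\right) - 291\right) + 112 = \left(\left(\frac{10}{3} - 4\right) - 291\right) + 112 = \left(- \frac{2}{3} - 291\right) + 112 = - \frac{875}{3} + 112 = - \frac{539}{3}$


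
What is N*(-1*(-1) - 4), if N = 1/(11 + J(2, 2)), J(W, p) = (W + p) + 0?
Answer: -⅕ ≈ -0.20000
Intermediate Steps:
J(W, p) = W + p
N = 1/15 (N = 1/(11 + (2 + 2)) = 1/(11 + 4) = 1/15 ≈ 0.066667)
N*(-1*(-1) - 4) = (-1*(-1) - 4)/15 = (1 - 4)/15 = (1/15)*(-3) = -⅕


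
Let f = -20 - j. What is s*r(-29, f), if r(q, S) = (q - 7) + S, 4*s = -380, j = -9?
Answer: 4465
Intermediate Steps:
f = -11 (f = -20 - 1*(-9) = -20 + 9 = -11)
s = -95 (s = (¼)*(-380) = -95)
r(q, S) = -7 + S + q (r(q, S) = (-7 + q) + S = -7 + S + q)
s*r(-29, f) = -95*(-7 - 11 - 29) = -95*(-47) = 4465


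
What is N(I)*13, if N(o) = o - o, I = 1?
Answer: 0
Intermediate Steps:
N(o) = 0
N(I)*13 = 0*13 = 0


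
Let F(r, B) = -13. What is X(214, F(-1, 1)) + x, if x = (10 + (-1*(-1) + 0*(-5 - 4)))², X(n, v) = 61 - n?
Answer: -32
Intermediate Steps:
x = 121 (x = (10 + (1 + 0*(-9)))² = (10 + (1 + 0))² = (10 + 1)² = 11² = 121)
X(214, F(-1, 1)) + x = (61 - 1*214) + 121 = (61 - 214) + 121 = -153 + 121 = -32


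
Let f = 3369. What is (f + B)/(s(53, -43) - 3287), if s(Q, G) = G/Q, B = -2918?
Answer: -23903/174254 ≈ -0.13717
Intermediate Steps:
(f + B)/(s(53, -43) - 3287) = (3369 - 2918)/(-43/53 - 3287) = 451/(-43*1/53 - 3287) = 451/(-43/53 - 3287) = 451/(-174254/53) = 451*(-53/174254) = -23903/174254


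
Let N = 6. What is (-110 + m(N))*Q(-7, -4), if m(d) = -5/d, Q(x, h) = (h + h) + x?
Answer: 3325/2 ≈ 1662.5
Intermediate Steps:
Q(x, h) = x + 2*h (Q(x, h) = 2*h + x = x + 2*h)
(-110 + m(N))*Q(-7, -4) = (-110 - 5/6)*(-7 + 2*(-4)) = (-110 - 5*⅙)*(-7 - 8) = (-110 - ⅚)*(-15) = -665/6*(-15) = 3325/2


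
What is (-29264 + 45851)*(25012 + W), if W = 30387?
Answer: 918903213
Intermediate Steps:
(-29264 + 45851)*(25012 + W) = (-29264 + 45851)*(25012 + 30387) = 16587*55399 = 918903213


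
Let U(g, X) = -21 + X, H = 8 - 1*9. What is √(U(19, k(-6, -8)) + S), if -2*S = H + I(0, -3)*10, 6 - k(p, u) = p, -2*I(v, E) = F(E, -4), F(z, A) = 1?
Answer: I*√6 ≈ 2.4495*I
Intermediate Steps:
I(v, E) = -½ (I(v, E) = -½*1 = -½)
k(p, u) = 6 - p
H = -1 (H = 8 - 9 = -1)
S = 3 (S = -(-1 - ½*10)/2 = -(-1 - 5)/2 = -½*(-6) = 3)
√(U(19, k(-6, -8)) + S) = √((-21 + (6 - 1*(-6))) + 3) = √((-21 + (6 + 6)) + 3) = √((-21 + 12) + 3) = √(-9 + 3) = √(-6) = I*√6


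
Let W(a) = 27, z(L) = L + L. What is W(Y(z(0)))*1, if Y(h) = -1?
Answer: 27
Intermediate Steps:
z(L) = 2*L
W(Y(z(0)))*1 = 27*1 = 27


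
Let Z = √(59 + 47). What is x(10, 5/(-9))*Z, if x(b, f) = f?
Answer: -5*√106/9 ≈ -5.7198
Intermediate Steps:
Z = √106 ≈ 10.296
x(10, 5/(-9))*Z = (5/(-9))*√106 = (5*(-⅑))*√106 = -5*√106/9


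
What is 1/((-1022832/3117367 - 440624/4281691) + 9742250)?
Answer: 13347602227597/130035672048769587330 ≈ 1.0265e-7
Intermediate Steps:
1/((-1022832/3117367 - 440624/4281691) + 9742250) = 1/(-5753037285920/13347602227597 + 9742250) = 1/(130035672048769587330/13347602227597) = 13347602227597/130035672048769587330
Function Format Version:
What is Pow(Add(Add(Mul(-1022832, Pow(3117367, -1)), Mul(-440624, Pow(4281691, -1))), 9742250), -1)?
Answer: Rational(13347602227597, 130035672048769587330) ≈ 1.0265e-7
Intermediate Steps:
Pow(Add(Add(Mul(-1022832, Pow(3117367, -1)), Mul(-440624, Pow(4281691, -1))), 9742250), -1) = Pow(Add(Add(Mul(-1022832, Rational(1, 3117367)), Mul(-440624, Rational(1, 4281691))), 9742250), -1) = Pow(Add(Add(Rational(-1022832, 3117367), Rational(-440624, 4281691)), 9742250), -1) = Pow(Add(Rational(-5753037285920, 13347602227597), 9742250), -1) = Pow(Rational(130035672048769587330, 13347602227597), -1) = Rational(13347602227597, 130035672048769587330)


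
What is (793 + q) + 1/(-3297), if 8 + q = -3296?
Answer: -8278768/3297 ≈ -2511.0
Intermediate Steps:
q = -3304 (q = -8 - 3296 = -3304)
(793 + q) + 1/(-3297) = (793 - 3304) + 1/(-3297) = -2511 - 1/3297 = -8278768/3297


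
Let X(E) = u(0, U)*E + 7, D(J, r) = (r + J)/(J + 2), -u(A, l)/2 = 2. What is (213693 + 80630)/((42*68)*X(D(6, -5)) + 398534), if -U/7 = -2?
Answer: 294323/417098 ≈ 0.70564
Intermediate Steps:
U = 14 (U = -7*(-2) = 14)
u(A, l) = -4 (u(A, l) = -2*2 = -4)
D(J, r) = (J + r)/(2 + J)
X(E) = 7 - 4*E (X(E) = -4*E + 7 = 7 - 4*E)
(213693 + 80630)/((42*68)*X(D(6, -5)) + 398534) = (213693 + 80630)/((42*68)*(7 - 4*(6 - 5)/(2 + 6)) + 398534) = 294323/(2856*(7 - 4/8) + 398534) = 294323/(2856*(7 - 1/2) + 398534) = 294323/(2856*(13/2) + 398534) = 294323/(18564 + 398534) = 294323/417098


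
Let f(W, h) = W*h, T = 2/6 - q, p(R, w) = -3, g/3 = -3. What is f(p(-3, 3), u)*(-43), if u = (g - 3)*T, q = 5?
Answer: 7224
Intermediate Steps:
g = -9 (g = 3*(-3) = -9)
T = -14/3 (T = 2/6 - 1*5 = 2*(⅙) - 5 = ⅓ - 5 = -14/3 ≈ -4.6667)
u = 56 (u = (-9 - 3)*(-14/3) = -12*(-14/3) = 56)
f(p(-3, 3), u)*(-43) = -3*56*(-43) = -168*(-43) = 7224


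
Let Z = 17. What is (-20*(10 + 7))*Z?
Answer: -5780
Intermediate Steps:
(-20*(10 + 7))*Z = -20*(10 + 7)*17 = -20*17*17 = -340*17 = -5780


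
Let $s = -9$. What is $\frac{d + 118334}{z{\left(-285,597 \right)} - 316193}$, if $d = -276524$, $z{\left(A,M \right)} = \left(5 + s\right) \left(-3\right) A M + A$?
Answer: $\frac{79095}{1179109} \approx 0.06708$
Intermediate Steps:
$z{\left(A,M \right)} = A + 12 A M$ ($z{\left(A,M \right)} = \left(5 - 9\right) \left(-3\right) A M + A = \left(-4\right) \left(-3\right) A M + A = 12 A M + A = A + 12 A M$)
$\frac{d + 118334}{z{\left(-285,597 \right)} - 316193} = \frac{-276524 + 118334}{- 285 \left(1 + 12 \cdot 597\right) - 316193} = - \frac{158190}{- 285 \left(1 + 7164\right) - 316193} = - \frac{158190}{\left(-285\right) 7165 - 316193} = - \frac{158190}{-2042025 - 316193} = - \frac{158190}{-2358218} = \left(-158190\right) \left(- \frac{1}{2358218}\right) = \frac{79095}{1179109}$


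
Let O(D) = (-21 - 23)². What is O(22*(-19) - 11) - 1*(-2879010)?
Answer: 2880946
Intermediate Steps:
O(D) = 1936 (O(D) = (-44)² = 1936)
O(22*(-19) - 11) - 1*(-2879010) = 1936 - 1*(-2879010) = 1936 + 2879010 = 2880946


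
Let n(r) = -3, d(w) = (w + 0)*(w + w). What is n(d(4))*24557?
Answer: -73671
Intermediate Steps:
d(w) = 2*w**2 (d(w) = w*(2*w) = 2*w**2)
n(d(4))*24557 = -3*24557 = -73671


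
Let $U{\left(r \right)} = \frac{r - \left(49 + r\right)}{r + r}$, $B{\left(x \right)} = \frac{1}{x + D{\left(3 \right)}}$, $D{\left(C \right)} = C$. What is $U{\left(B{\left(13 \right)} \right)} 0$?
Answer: $0$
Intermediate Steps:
$B{\left(x \right)} = \frac{1}{3 + x}$ ($B{\left(x \right)} = \frac{1}{x + 3} = \frac{1}{3 + x}$)
$U{\left(r \right)} = - \frac{49}{2 r}$
$U{\left(B{\left(13 \right)} \right)} 0 = - \frac{49}{2 \frac{1}{3 + 13}} \cdot 0 = - \frac{49}{2 \cdot \frac{1}{16}} \cdot 0 = - \frac{49 \frac{1}{\frac{1}{16}}}{2} \cdot 0 = \left(- \frac{49}{2}\right) 16 \cdot 0 = \left(-392\right) 0 = 0$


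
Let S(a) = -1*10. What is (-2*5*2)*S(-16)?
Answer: 200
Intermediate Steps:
S(a) = -10
(-2*5*2)*S(-16) = (-2*5*2)*(-10) = -10*2*(-10) = -20*(-10) = 200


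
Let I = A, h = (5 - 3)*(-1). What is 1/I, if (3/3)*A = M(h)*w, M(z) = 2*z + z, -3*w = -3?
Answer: -⅙ ≈ -0.16667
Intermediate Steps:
w = 1 (w = -⅓*(-3) = 1)
h = -2 (h = 2*(-1) = -2)
M(z) = 3*z
A = -6 (A = (3*(-2))*1 = -6*1 = -6)
I = -6
1/I = 1/(-6) = -⅙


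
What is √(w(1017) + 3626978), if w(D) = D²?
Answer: √4661267 ≈ 2159.0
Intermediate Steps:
√(w(1017) + 3626978) = √(1017² + 3626978) = √(1034289 + 3626978) = √4661267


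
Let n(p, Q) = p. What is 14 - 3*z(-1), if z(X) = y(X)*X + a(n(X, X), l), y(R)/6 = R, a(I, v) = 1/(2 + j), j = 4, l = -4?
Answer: -9/2 ≈ -4.5000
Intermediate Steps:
a(I, v) = 1/6 (a(I, v) = 1/(2 + 4) = 1/6)
y(R) = 6*R
z(X) = 1/6 + 6*X**2 (z(X) = (6*X)*X + 1/6 = 6*X**2 + 1/6 = 1/6 + 6*X**2)
14 - 3*z(-1) = 14 - 3*(1/6 + 6*(-1)**2) = 14 - 3*(1/6 + 6*1) = 14 - 3*(1/6 + 6) = 14 - 3*37/6 = 14 - 37/2 = -9/2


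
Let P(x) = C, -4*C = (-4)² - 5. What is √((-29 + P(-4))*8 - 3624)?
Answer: I*√3878 ≈ 62.274*I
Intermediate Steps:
C = -11/4 (C = -((-4)² - 5)/4 = -(16 - 5)/4 = -¼*11 = -11/4 ≈ -2.7500)
P(x) = -11/4
√((-29 + P(-4))*8 - 3624) = √((-29 - 11/4)*8 - 3624) = √(-127/4*8 - 3624) = √(-254 - 3624) = √(-3878) = I*√3878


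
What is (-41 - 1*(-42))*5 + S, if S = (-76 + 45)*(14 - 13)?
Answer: -26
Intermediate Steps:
S = -31 (S = -31*1 = -31)
(-41 - 1*(-42))*5 + S = (-41 - 1*(-42))*5 - 31 = (-41 + 42)*5 - 31 = 1*5 - 31 = 5 - 31 = -26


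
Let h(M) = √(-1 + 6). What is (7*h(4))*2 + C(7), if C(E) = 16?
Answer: 16 + 14*√5 ≈ 47.305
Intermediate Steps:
h(M) = √5
(7*h(4))*2 + C(7) = (7*√5)*2 + 16 = 14*√5 + 16 = 16 + 14*√5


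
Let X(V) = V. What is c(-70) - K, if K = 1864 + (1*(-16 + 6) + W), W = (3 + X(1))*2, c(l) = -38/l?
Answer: -65151/35 ≈ -1861.5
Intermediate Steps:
W = 8 (W = (3 + 1)*2 = 4*2 = 8)
K = 1862 (K = 1864 + (1*(-16 + 6) + 8) = 1864 + (1*(-10) + 8) = 1864 + (-10 + 8) = 1864 - 2 = 1862)
c(-70) - K = -38/(-70) - 1*1862 = -38*(-1/70) - 1862 = 19/35 - 1862 = -65151/35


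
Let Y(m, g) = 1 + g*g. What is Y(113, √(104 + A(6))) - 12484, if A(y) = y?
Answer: -12373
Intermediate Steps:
Y(m, g) = 1 + g²
Y(113, √(104 + A(6))) - 12484 = (1 + (√(104 + 6))²) - 12484 = (1 + (√110)²) - 12484 = (1 + 110) - 12484 = 111 - 12484 = -12373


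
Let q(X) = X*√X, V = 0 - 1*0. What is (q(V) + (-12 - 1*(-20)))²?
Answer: 64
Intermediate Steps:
V = 0 (V = 0 + 0 = 0)
q(X) = X^(3/2)
(q(V) + (-12 - 1*(-20)))² = (0^(3/2) + (-12 - 1*(-20)))² = (0 + (-12 + 20))² = (0 + 8)² = 8² = 64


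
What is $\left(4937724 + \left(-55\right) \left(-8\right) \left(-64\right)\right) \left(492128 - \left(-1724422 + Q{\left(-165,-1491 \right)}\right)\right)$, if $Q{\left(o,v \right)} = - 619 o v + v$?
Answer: $758534148081864$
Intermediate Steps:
$Q{\left(o,v \right)} = v - 619 o v$ ($Q{\left(o,v \right)} = - 619 o v + v = v - 619 o v$)
$\left(4937724 + \left(-55\right) \left(-8\right) \left(-64\right)\right) \left(492128 - \left(-1724422 + Q{\left(-165,-1491 \right)}\right)\right) = \left(4937724 + \left(-55\right) \left(-8\right) \left(-64\right)\right) \left(492128 - \left(-1724422 - 1491 \left(1 - -102135\right)\right)\right) = \left(4937724 + 440 \left(-64\right)\right) \left(492128 - \left(-1724422 - 1491 \left(1 + 102135\right)\right)\right) = \left(4937724 - 28160\right) \left(492128 - \left(-1724422 - 152284776\right)\right) = 4909564 \left(492128 + \left(1724422 - -152284776\right)\right) = 4909564 \left(492128 + \left(1724422 + 152284776\right)\right) = 4909564 \left(492128 + 154009198\right) = 4909564 \cdot 154501326 = 758534148081864$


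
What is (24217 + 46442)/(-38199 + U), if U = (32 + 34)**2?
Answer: -23553/11281 ≈ -2.0878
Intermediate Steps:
U = 4356 (U = 66**2 = 4356)
(24217 + 46442)/(-38199 + U) = (24217 + 46442)/(-38199 + 4356) = 70659/(-33843) = 70659*(-1/33843) = -23553/11281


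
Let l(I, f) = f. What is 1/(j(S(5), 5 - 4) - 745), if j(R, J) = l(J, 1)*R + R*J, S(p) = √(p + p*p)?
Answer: -149/110981 - 2*√30/554905 ≈ -0.0013623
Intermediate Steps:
S(p) = √(p + p²)
j(R, J) = R + J*R (j(R, J) = 1*R + R*J = R + J*R)
1/(j(S(5), 5 - 4) - 745) = 1/(√(5*(1 + 5))*(1 + (5 - 4)) - 745) = 1/(√(5*6)*(1 + 1) - 745) = 1/(√30*2 - 745) = 1/(2*√30 - 745) = 1/(-745 + 2*√30)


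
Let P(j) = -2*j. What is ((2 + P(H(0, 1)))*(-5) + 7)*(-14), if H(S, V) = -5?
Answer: 742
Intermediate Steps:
((2 + P(H(0, 1)))*(-5) + 7)*(-14) = ((2 - 2*(-5))*(-5) + 7)*(-14) = ((2 + 10)*(-5) + 7)*(-14) = (12*(-5) + 7)*(-14) = (-60 + 7)*(-14) = -53*(-14) = 742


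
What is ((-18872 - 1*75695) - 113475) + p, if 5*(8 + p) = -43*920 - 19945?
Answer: -219951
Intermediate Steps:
p = -11909 (p = -8 + (-43*920 - 19945)/5 = -8 + (-39560 - 19945)/5 = -8 + (⅕)*(-59505) = -8 - 11901 = -11909)
((-18872 - 1*75695) - 113475) + p = ((-18872 - 1*75695) - 113475) - 11909 = ((-18872 - 75695) - 113475) - 11909 = (-94567 - 113475) - 11909 = -208042 - 11909 = -219951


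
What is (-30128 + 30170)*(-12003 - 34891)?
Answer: -1969548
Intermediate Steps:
(-30128 + 30170)*(-12003 - 34891) = 42*(-46894) = -1969548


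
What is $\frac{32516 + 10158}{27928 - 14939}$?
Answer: $\frac{42674}{12989} \approx 3.2854$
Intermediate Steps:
$\frac{32516 + 10158}{27928 - 14939} = \frac{42674}{12989}$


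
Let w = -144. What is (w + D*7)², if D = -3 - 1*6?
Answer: 42849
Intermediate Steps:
D = -9 (D = -3 - 6 = -9)
(w + D*7)² = (-144 - 9*7)² = (-144 - 63)² = (-207)² = 42849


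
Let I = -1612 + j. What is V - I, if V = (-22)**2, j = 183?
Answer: 1913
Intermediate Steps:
V = 484
I = -1429 (I = -1612 + 183 = -1429)
V - I = 484 - 1*(-1429) = 484 + 1429 = 1913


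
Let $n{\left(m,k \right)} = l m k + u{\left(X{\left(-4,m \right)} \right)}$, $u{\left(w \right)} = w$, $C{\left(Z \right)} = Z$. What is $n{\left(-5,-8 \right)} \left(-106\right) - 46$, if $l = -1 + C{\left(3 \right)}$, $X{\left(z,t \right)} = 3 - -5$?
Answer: $-9374$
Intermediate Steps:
$X{\left(z,t \right)} = 8$ ($X{\left(z,t \right)} = 3 + 5 = 8$)
$l = 2$ ($l = -1 + 3 = 2$)
$n{\left(m,k \right)} = 8 + 2 k m$ ($n{\left(m,k \right)} = 2 m k + 8 = 2 k m + 8 = 8 + 2 k m$)
$n{\left(-5,-8 \right)} \left(-106\right) - 46 = \left(8 + 2 \left(-8\right) \left(-5\right)\right) \left(-106\right) - 46 = \left(8 + 80\right) \left(-106\right) - 46 = 88 \left(-106\right) - 46 = -9328 - 46 = -9374$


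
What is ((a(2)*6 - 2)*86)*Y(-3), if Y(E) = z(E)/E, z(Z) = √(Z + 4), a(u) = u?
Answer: -860/3 ≈ -286.67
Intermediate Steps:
z(Z) = √(4 + Z)
Y(E) = √(4 + E)/E
((a(2)*6 - 2)*86)*Y(-3) = ((2*6 - 2)*86)*(√(4 - 3)/(-3)) = ((12 - 2)*86)*(-√1/3) = (10*86)*(-⅓*1) = 860*(-⅓) = -860/3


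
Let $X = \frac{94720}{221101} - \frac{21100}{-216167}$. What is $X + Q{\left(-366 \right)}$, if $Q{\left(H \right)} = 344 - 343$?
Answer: $\frac{72935309207}{47794739867} \approx 1.526$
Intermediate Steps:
$Q{\left(H \right)} = 1$
$X = \frac{25140569340}{47794739867}$ ($X = 94720 \cdot \frac{1}{221101} - - \frac{21100}{216167} = \frac{94720}{221101} + \frac{21100}{216167} = \frac{25140569340}{47794739867} \approx 0.52601$)
$X + Q{\left(-366 \right)} = \frac{25140569340}{47794739867} + 1 = \frac{72935309207}{47794739867}$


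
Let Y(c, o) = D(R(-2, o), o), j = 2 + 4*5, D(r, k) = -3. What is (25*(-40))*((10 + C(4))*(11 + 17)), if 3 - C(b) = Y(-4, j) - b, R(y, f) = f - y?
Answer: -560000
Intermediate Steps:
j = 22 (j = 2 + 20 = 22)
Y(c, o) = -3
C(b) = 6 + b (C(b) = 3 - (-3 - b) = 3 + (3 + b) = 6 + b)
(25*(-40))*((10 + C(4))*(11 + 17)) = (25*(-40))*((10 + (6 + 4))*(11 + 17)) = -1000*(10 + 10)*28 = -20000*28 = -1000*560 = -560000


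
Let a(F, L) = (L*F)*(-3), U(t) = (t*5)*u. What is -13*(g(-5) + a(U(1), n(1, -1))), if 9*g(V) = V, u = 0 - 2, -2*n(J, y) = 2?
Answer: 3575/9 ≈ 397.22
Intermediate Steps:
n(J, y) = -1 (n(J, y) = -½*2 = -1)
u = -2
g(V) = V/9
U(t) = -10*t (U(t) = (t*5)*(-2) = (5*t)*(-2) = -10*t)
a(F, L) = -3*F*L (a(F, L) = (F*L)*(-3) = -3*F*L)
-13*(g(-5) + a(U(1), n(1, -1))) = -13*((⅑)*(-5) - 3*(-10*1)*(-1)) = -13*(-5/9 - 3*(-10)*(-1)) = -13*(-5/9 - 30) = -13*(-275/9) = 3575/9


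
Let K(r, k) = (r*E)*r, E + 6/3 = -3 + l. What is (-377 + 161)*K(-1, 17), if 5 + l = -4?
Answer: 3024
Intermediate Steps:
l = -9 (l = -5 - 4 = -9)
E = -14 (E = -2 + (-3 - 9) = -2 - 12 = -14)
K(r, k) = -14*r² (K(r, k) = (r*(-14))*r = (-14*r)*r = -14*r²)
(-377 + 161)*K(-1, 17) = (-377 + 161)*(-14*(-1)²) = -(-3024) = -216*(-14) = 3024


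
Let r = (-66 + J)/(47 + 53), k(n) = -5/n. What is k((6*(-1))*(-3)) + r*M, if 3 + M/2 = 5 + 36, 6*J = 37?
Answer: -10294/225 ≈ -45.751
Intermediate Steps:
J = 37/6 (J = (1/6)*37 = 37/6 ≈ 6.1667)
r = -359/600 (r = (-66 + 37/6)/(47 + 53) = -359/6/100 = -359/6*1/100 = -359/600 ≈ -0.59833)
M = 76 (M = -6 + 2*(5 + 36) = -6 + 2*41 = -6 + 82 = 76)
k((6*(-1))*(-3)) + r*M = -5/((6*(-1))*(-3)) - 359/600*76 = -5/((-6*(-3))) - 6821/150 = -5/18 - 6821/150 = -10294/225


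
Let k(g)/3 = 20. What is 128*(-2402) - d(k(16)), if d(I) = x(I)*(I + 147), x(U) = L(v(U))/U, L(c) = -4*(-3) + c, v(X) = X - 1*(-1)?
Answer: -6154157/20 ≈ -3.0771e+5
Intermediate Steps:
v(X) = 1 + X (v(X) = X + 1 = 1 + X)
L(c) = 12 + c
x(U) = (13 + U)/U (x(U) = (12 + (1 + U))/U = (13 + U)/U)
k(g) = 60 (k(g) = 3*20 = 60)
d(I) = (13 + I)*(147 + I)/I (d(I) = ((13 + I)/I)*(I + 147) = ((13 + I)/I)*(147 + I) = (13 + I)*(147 + I)/I)
128*(-2402) - d(k(16)) = 128*(-2402) - (160 + 60 + 1911/60) = -307456 - (160 + 60 + 1911*(1/60)) = -307456 - (160 + 60 + 637/20) = -307456 - 1*5037/20 = -307456 - 5037/20 = -6154157/20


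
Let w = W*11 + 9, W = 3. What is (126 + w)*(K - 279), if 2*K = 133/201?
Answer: -3136700/67 ≈ -46816.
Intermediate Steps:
K = 133/402 (K = (133/201)/2 = (133*(1/201))/2 = (1/2)*(133/201) = 133/402 ≈ 0.33085)
w = 42 (w = 3*11 + 9 = 33 + 9 = 42)
(126 + w)*(K - 279) = (126 + 42)*(133/402 - 279) = 168*(-112025/402) = -3136700/67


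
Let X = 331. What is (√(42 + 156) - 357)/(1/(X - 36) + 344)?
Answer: -35105/33827 + 295*√22/33827 ≈ -0.99688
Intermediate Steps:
(√(42 + 156) - 357)/(1/(X - 36) + 344) = (√(42 + 156) - 357)/(1/(331 - 36) + 344) = (√198 - 357)/(1/295 + 344) = (3*√22 - 357)/(1/295 + 344) = (-357 + 3*√22)/(101481/295) = (-357 + 3*√22)*(295/101481) = -35105/33827 + 295*√22/33827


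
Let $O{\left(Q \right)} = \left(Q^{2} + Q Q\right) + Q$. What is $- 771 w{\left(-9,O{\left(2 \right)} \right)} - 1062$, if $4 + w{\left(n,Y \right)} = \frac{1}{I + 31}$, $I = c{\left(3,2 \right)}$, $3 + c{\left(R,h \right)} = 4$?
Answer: $\frac{63933}{32} \approx 1997.9$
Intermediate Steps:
$c{\left(R,h \right)} = 1$ ($c{\left(R,h \right)} = -3 + 4 = 1$)
$I = 1$
$O{\left(Q \right)} = Q + 2 Q^{2}$ ($O{\left(Q \right)} = \left(Q^{2} + Q^{2}\right) + Q = 2 Q^{2} + Q = Q + 2 Q^{2}$)
$w{\left(n,Y \right)} = - \frac{127}{32}$ ($w{\left(n,Y \right)} = -4 + \frac{1}{1 + 31} = -4 + \frac{1}{32} = - \frac{127}{32}$)
$- 771 w{\left(-9,O{\left(2 \right)} \right)} - 1062 = \left(-771\right) \left(- \frac{127}{32}\right) - 1062 = \frac{97917}{32} - 1062 = \frac{63933}{32}$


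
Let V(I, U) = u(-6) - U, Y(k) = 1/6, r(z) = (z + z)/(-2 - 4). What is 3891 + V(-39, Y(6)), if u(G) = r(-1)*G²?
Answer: 23417/6 ≈ 3902.8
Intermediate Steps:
r(z) = -z/3 (r(z) = (2*z)/(-6) = (2*z)*(-⅙) = -z/3)
Y(k) = ⅙
u(G) = G²/3 (u(G) = (-⅓*(-1))*G² = G²/3)
V(I, U) = 12 - U (V(I, U) = (⅓)*(-6)² - U = (⅓)*36 - U = 12 - U)
3891 + V(-39, Y(6)) = 3891 + (12 - 1*⅙) = 3891 + (12 - ⅙) = 3891 + 71/6 = 23417/6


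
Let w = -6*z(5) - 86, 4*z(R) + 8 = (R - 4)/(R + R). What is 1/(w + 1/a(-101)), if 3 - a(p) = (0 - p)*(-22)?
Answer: -8900/659931 ≈ -0.013486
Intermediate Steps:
z(R) = -2 + (-4 + R)/(8*R) (z(R) = -2 + ((R - 4)/(R + R))/4 = -2 + ((-4 + R)/((2*R)))/4 = -2 + ((-4 + R)*(1/(2*R)))/4 = -2 + ((-4 + R)/(2*R))/4 = -2 + (-4 + R)/(8*R))
a(p) = 3 - 22*p (a(p) = 3 - (0 - p)*(-22) = 3 - (-p)*(-22) = 3 - 22*p)
w = -1483/20 (w = -3*(-4 - 15*5)/(4*5) - 86 = -3*(-4 - 75)/(4*5) - 86 = -3*(-79)/(4*5) - 86 = -6*(-79/40) - 86 = 237/20 - 86 = -1483/20 ≈ -74.150)
1/(w + 1/a(-101)) = 1/(-1483/20 + 1/(3 - 22*(-101))) = 1/(-1483/20 + 1/(3 + 2222)) = 1/(-1483/20 + 1/2225) = 1/(-659931/8900) = -8900/659931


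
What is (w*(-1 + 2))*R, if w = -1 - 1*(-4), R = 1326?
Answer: 3978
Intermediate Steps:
w = 3 (w = -1 + 4 = 3)
(w*(-1 + 2))*R = (3*(-1 + 2))*1326 = (3*1)*1326 = 3*1326 = 3978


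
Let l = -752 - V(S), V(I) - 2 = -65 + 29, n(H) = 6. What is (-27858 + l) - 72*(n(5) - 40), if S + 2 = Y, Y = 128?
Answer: -26128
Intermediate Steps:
S = 126 (S = -2 + 128 = 126)
V(I) = -34 (V(I) = 2 + (-65 + 29) = 2 - 36 = -34)
l = -718 (l = -752 - 1*(-34) = -752 + 34 = -718)
(-27858 + l) - 72*(n(5) - 40) = (-27858 - 718) - 72*(6 - 40) = -28576 - 72*(-34) = -28576 + 2448 = -26128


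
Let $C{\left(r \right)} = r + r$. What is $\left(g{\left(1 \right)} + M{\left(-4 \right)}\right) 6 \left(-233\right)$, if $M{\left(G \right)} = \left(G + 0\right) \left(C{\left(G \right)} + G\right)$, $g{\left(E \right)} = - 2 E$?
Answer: $-64308$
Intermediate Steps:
$C{\left(r \right)} = 2 r$
$M{\left(G \right)} = 3 G^{2}$ ($M{\left(G \right)} = \left(G + 0\right) \left(2 G + G\right) = G 3 G = 3 G^{2}$)
$\left(g{\left(1 \right)} + M{\left(-4 \right)}\right) 6 \left(-233\right) = \left(\left(-2\right) 1 + 3 \left(-4\right)^{2}\right) 6 \left(-233\right) = \left(-2 + 3 \cdot 16\right) 6 \left(-233\right) = \left(-2 + 48\right) 6 \left(-233\right) = 46 \cdot 6 \left(-233\right) = 276 \left(-233\right) = -64308$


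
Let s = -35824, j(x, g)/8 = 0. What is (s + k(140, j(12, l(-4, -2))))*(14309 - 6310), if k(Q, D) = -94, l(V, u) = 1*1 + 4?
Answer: -287308082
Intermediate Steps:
l(V, u) = 5 (l(V, u) = 1 + 4 = 5)
j(x, g) = 0 (j(x, g) = 8*0 = 0)
(s + k(140, j(12, l(-4, -2))))*(14309 - 6310) = (-35824 - 94)*(14309 - 6310) = -35918*7999 = -287308082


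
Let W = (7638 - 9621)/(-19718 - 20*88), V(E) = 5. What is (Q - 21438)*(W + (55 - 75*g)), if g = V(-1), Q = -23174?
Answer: 153264012962/10739 ≈ 1.4272e+7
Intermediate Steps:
g = 5
W = 1983/21478 (W = -1983/(-19718 - 1760) = -1983/(-21478) = -1983*(-1/21478) = 1983/21478 ≈ 0.092327)
(Q - 21438)*(W + (55 - 75*g)) = (-23174 - 21438)*(1983/21478 + (55 - 75*5)) = -44612*(1983/21478 + (55 - 375)) = -44612*(1983/21478 - 320) = -44612*(-6870977/21478) = 153264012962/10739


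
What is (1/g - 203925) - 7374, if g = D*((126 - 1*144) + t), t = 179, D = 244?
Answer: -8300669915/39284 ≈ -2.1130e+5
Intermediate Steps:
g = 39284 (g = 244*((126 - 1*144) + 179) = 244*((126 - 144) + 179) = 244*(-18 + 179) = 244*161 = 39284)
(1/g - 203925) - 7374 = (1/39284 - 203925) - 7374 = -8010989699/39284 - 7374 = -8300669915/39284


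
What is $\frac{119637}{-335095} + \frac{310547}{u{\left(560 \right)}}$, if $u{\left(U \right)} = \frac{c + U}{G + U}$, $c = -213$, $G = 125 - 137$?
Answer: $\frac{57026343822781}{116277965} \approx 4.9043 \cdot 10^{5}$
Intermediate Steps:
$G = -12$ ($G = 125 - 137 = -12$)
$u{\left(U \right)} = \frac{-213 + U}{-12 + U}$
$\frac{119637}{-335095} + \frac{310547}{u{\left(560 \right)}} = \frac{119637}{-335095} + \frac{310547}{\frac{1}{-12 + 560} \left(-213 + 560\right)} = 119637 \left(- \frac{1}{335095}\right) + \frac{310547}{\frac{1}{548} \cdot 347} = - \frac{119637}{335095} + \frac{310547}{\frac{1}{548} \cdot 347} = - \frac{119637}{335095} + \frac{310547}{\frac{347}{548}} = - \frac{119637}{335095} + 310547 \cdot \frac{548}{347} = - \frac{119637}{335095} + \frac{170179756}{347} = \frac{57026343822781}{116277965}$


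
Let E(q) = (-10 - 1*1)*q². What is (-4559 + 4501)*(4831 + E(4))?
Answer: -269990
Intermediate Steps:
E(q) = -11*q² (E(q) = (-10 - 1)*q² = -11*q²)
(-4559 + 4501)*(4831 + E(4)) = (-4559 + 4501)*(4831 - 11*4²) = -58*(4831 - 11*16) = -58*(4831 - 176) = -58*4655 = -269990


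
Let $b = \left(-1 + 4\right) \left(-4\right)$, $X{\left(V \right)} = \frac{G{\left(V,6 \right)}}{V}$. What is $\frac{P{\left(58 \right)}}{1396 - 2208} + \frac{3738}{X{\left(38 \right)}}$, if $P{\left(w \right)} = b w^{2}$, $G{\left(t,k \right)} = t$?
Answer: $\frac{26514}{7} \approx 3787.7$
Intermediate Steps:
$X{\left(V \right)} = 1$ ($X{\left(V \right)} = \frac{V}{V} = 1$)
$b = -12$ ($b = 3 \left(-4\right) = -12$)
$P{\left(w \right)} = - 12 w^{2}$
$\frac{P{\left(58 \right)}}{1396 - 2208} + \frac{3738}{X{\left(38 \right)}} = \frac{\left(-12\right) 58^{2}}{1396 - 2208} + \frac{3738}{1} = \frac{\left(-12\right) 3364}{1396 - 2208} + 3738 \cdot 1 = - \frac{40368}{-812} + 3738 = \left(-40368\right) \left(- \frac{1}{812}\right) + 3738 = \frac{348}{7} + 3738 = \frac{26514}{7}$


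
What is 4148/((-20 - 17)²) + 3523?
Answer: 4827135/1369 ≈ 3526.0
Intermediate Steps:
4148/((-20 - 17)²) + 3523 = 4148/((-37)²) + 3523 = 4148/1369 + 3523 = 4827135/1369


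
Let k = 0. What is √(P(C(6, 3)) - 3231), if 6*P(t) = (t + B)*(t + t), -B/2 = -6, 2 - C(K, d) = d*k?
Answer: I*√28995/3 ≈ 56.76*I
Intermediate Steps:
C(K, d) = 2 (C(K, d) = 2 - d*0 = 2 - 1*0 = 2 + 0 = 2)
B = 12 (B = -2*(-6) = 12)
P(t) = t*(12 + t)/3 (P(t) = ((t + 12)*(t + t))/6 = ((12 + t)*(2*t))/6 = (2*t*(12 + t))/6 = t*(12 + t)/3)
√(P(C(6, 3)) - 3231) = √((⅓)*2*(12 + 2) - 3231) = √((⅓)*2*14 - 3231) = √(28/3 - 3231) = √(-9665/3) = I*√28995/3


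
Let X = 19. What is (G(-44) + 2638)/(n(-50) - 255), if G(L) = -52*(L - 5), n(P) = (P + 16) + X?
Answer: -2593/135 ≈ -19.207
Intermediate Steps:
n(P) = 35 + P (n(P) = (P + 16) + 19 = (16 + P) + 19 = 35 + P)
G(L) = 260 - 52*L (G(L) = -52*(-5 + L) = 260 - 52*L)
(G(-44) + 2638)/(n(-50) - 255) = ((260 - 52*(-44)) + 2638)/((35 - 50) - 255) = ((260 + 2288) + 2638)/(-15 - 255) = (2548 + 2638)/(-270) = 5186*(-1/270) = -2593/135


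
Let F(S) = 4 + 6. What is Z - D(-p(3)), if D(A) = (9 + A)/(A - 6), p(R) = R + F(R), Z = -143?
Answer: -2721/19 ≈ -143.21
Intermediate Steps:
F(S) = 10
p(R) = 10 + R (p(R) = R + 10 = 10 + R)
D(A) = (9 + A)/(-6 + A)
Z - D(-p(3)) = -143 - (9 - (10 + 3))/(-6 - (10 + 3)) = -143 - (9 - 1*13)/(-6 - 1*13) = -143 - (9 - 13)/(-6 - 13) = -143 - (-4)/(-19) = -143 - (-1)*(-4)/19 = -143 - 1*4/19 = -143 - 4/19 = -2721/19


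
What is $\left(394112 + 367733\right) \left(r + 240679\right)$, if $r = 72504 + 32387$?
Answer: $263270776650$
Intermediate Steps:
$r = 104891$
$\left(394112 + 367733\right) \left(r + 240679\right) = \left(394112 + 367733\right) \left(104891 + 240679\right) = 761845 \cdot 345570 = 263270776650$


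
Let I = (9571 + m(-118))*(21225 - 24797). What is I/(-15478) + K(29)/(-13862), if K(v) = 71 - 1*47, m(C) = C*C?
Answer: 290839014302/53639009 ≈ 5422.2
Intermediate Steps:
m(C) = C²
K(v) = 24 (K(v) = 71 - 47 = 24)
I = -83924140 (I = (9571 + (-118)²)*(21225 - 24797) = (9571 + 13924)*(-3572) = 23495*(-3572) = -83924140)
I/(-15478) + K(29)/(-13862) = -83924140/(-15478) + 24/(-13862) = -83924140*(-1/15478) + 24*(-1/13862) = 41962070/7739 - 12/6931 = 290839014302/53639009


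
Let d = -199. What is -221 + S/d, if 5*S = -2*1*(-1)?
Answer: -219897/995 ≈ -221.00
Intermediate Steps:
S = ⅖ (S = (-2*1*(-1))/5 = (-2*(-1))/5 = (⅕)*2 = ⅖ ≈ 0.40000)
-221 + S/d = -221 + (⅖)/(-199) = -221 - 1/199*⅖ = -221 - 2/995 = -219897/995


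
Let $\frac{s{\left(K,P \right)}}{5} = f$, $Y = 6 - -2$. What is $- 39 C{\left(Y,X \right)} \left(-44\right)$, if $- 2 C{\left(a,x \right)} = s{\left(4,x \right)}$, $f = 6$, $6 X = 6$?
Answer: $-25740$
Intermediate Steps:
$X = 1$ ($X = \frac{1}{6} \cdot 6 = 1$)
$Y = 8$ ($Y = 6 + 2 = 8$)
$s{\left(K,P \right)} = 30$ ($s{\left(K,P \right)} = 5 \cdot 6 = 30$)
$C{\left(a,x \right)} = -15$ ($C{\left(a,x \right)} = \left(- \frac{1}{2}\right) 30 = -15$)
$- 39 C{\left(Y,X \right)} \left(-44\right) = \left(-39\right) \left(-15\right) \left(-44\right) = 585 \left(-44\right) = -25740$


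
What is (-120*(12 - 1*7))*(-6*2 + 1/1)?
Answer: 6600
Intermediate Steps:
(-120*(12 - 1*7))*(-6*2 + 1/1) = (-120*(12 - 7))*(-12 + 1) = -120*5*(-11) = -600*(-11) = 6600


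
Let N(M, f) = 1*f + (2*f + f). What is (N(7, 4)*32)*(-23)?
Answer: -11776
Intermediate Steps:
N(M, f) = 4*f (N(M, f) = f + 3*f = 4*f)
(N(7, 4)*32)*(-23) = ((4*4)*32)*(-23) = (16*32)*(-23) = 512*(-23) = -11776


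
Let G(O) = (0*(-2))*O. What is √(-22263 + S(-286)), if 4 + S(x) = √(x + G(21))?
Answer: √(-22267 + I*√286) ≈ 0.0567 + 149.22*I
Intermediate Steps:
G(O) = 0 (G(O) = 0*O = 0)
S(x) = -4 + √x (S(x) = -4 + √(x + 0) = -4 + √x)
√(-22263 + S(-286)) = √(-22263 + (-4 + √(-286))) = √(-22263 + (-4 + I*√286)) = √(-22267 + I*√286)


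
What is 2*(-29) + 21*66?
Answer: 1328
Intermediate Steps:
2*(-29) + 21*66 = -58 + 1386 = 1328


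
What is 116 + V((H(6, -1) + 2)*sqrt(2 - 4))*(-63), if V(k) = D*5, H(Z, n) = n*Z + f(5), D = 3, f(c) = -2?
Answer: -829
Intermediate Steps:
H(Z, n) = -2 + Z*n (H(Z, n) = n*Z - 2 = Z*n - 2 = -2 + Z*n)
V(k) = 15 (V(k) = 3*5 = 15)
116 + V((H(6, -1) + 2)*sqrt(2 - 4))*(-63) = 116 + 15*(-63) = 116 - 945 = -829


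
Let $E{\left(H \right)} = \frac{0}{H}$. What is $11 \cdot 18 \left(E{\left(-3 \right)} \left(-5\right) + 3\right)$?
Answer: $594$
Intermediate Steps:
$E{\left(H \right)} = 0$
$11 \cdot 18 \left(E{\left(-3 \right)} \left(-5\right) + 3\right) = 11 \cdot 18 \left(0 \left(-5\right) + 3\right) = 198 \left(0 + 3\right) = 198 \cdot 3 = 594$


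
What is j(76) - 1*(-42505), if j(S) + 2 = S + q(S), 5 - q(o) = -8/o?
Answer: 809098/19 ≈ 42584.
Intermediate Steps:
q(o) = 5 + 8/o (q(o) = 5 - (-8)/o = 5 + 8/o)
j(S) = 3 + S + 8/S (j(S) = -2 + (S + (5 + 8/S)) = -2 + (5 + S + 8/S) = 3 + S + 8/S)
j(76) - 1*(-42505) = (3 + 76 + 8/76) - 1*(-42505) = (3 + 76 + 8*(1/76)) + 42505 = (3 + 76 + 2/19) + 42505 = 1503/19 + 42505 = 809098/19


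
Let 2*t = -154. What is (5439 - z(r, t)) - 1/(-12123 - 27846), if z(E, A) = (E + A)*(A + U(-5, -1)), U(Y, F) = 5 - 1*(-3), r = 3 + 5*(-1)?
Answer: -479627/39969 ≈ -12.000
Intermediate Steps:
t = -77 (t = (½)*(-154) = -77)
r = -2 (r = 3 - 5 = -2)
U(Y, F) = 8 (U(Y, F) = 5 + 3 = 8)
z(E, A) = (8 + A)*(A + E) (z(E, A) = (E + A)*(A + 8) = (A + E)*(8 + A) = (8 + A)*(A + E))
(5439 - z(r, t)) - 1/(-12123 - 27846) = (5439 - ((-77)² + 8*(-77) + 8*(-2) - 77*(-2))) - 1/(-12123 - 27846) = (5439 - (5929 - 616 - 16 + 154)) - 1/(-39969) = (5439 - 1*5451) - 1*(-1/39969) = (5439 - 5451) + 1/39969 = -12 + 1/39969 = -479627/39969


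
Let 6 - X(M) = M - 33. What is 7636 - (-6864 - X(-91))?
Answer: 14630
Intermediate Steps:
X(M) = 39 - M (X(M) = 6 - (M - 33) = 6 - (-33 + M) = 6 + (33 - M) = 39 - M)
7636 - (-6864 - X(-91)) = 7636 - (-6864 - (39 - 1*(-91))) = 7636 - (-6864 - (39 + 91)) = 7636 - (-6864 - 1*130) = 7636 - (-6864 - 130) = 7636 - 1*(-6994) = 7636 + 6994 = 14630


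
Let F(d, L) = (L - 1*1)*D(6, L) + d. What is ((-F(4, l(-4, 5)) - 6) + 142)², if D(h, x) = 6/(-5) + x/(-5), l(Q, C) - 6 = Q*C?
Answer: 24336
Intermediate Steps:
l(Q, C) = 6 + C*Q (l(Q, C) = 6 + Q*C = 6 + C*Q)
D(h, x) = -6/5 - x/5 (D(h, x) = 6*(-⅕) + x*(-⅕) = -6/5 - x/5)
F(d, L) = d + (-1 + L)*(-6/5 - L/5) (F(d, L) = (L - 1*1)*(-6/5 - L/5) + d = (L - 1)*(-6/5 - L/5) + d = (-1 + L)*(-6/5 - L/5) + d = d + (-1 + L)*(-6/5 - L/5))
((-F(4, l(-4, 5)) - 6) + 142)² = ((-(6/5 + 4 - (6 + 5*(-4)) - (6 + 5*(-4))²/5) - 6) + 142)² = ((-(6/5 + 4 - (6 - 20) - (6 - 20)²/5) - 6) + 142)² = ((-(6/5 + 4 - 1*(-14) - ⅕*(-14)²) - 6) + 142)² = ((-(6/5 + 4 + 14 - ⅕*196) - 6) + 142)² = ((-(6/5 + 4 + 14 - 196/5) - 6) + 142)² = ((-1*(-20) - 6) + 142)² = ((20 - 6) + 142)² = (14 + 142)² = 156² = 24336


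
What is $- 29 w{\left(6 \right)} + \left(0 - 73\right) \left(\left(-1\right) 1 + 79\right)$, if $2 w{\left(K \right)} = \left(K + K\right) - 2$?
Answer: $-5839$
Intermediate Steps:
$w{\left(K \right)} = -1 + K$ ($w{\left(K \right)} = \frac{\left(K + K\right) - 2}{2} = \frac{2 K - 2}{2} = \frac{-2 + 2 K}{2} = -1 + K$)
$- 29 w{\left(6 \right)} + \left(0 - 73\right) \left(\left(-1\right) 1 + 79\right) = - 29 \left(-1 + 6\right) + \left(0 - 73\right) \left(\left(-1\right) 1 + 79\right) = \left(-29\right) 5 - 73 \left(-1 + 79\right) = -145 - 5694 = -5839$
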